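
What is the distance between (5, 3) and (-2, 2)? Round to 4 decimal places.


d = sqrt((-2-5)^2 + (2-3)^2) = 7.0711

7.0711


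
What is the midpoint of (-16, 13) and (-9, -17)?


Midpoint = ((-16+-9)/2, (13+-17)/2) = (-12.5, -2)

(-12.5, -2)


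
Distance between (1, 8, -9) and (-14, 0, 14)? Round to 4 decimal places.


d = sqrt((-14-1)^2 + (0-8)^2 + (14--9)^2) = 28.6007

28.6007


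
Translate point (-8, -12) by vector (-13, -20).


Translation: (x+dx, y+dy) = (-8+-13, -12+-20) = (-21, -32)

(-21, -32)


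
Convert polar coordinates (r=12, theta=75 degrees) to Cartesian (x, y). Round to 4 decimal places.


x = 12 * cos(75) = 3.1058
y = 12 * sin(75) = 11.5911

(3.1058, 11.5911)


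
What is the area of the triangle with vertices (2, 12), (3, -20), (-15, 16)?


Area = |x1(y2-y3) + x2(y3-y1) + x3(y1-y2)| / 2
= |2*(-20-16) + 3*(16-12) + -15*(12--20)| / 2
= 270

270


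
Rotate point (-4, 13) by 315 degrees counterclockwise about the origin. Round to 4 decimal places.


x' = -4*cos(315) - 13*sin(315) = 6.364
y' = -4*sin(315) + 13*cos(315) = 12.0208

(6.364, 12.0208)


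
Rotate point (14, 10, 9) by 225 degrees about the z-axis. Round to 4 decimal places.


x' = 14*cos(225) - 10*sin(225) = -2.8284
y' = 14*sin(225) + 10*cos(225) = -16.9706
z' = 9

(-2.8284, -16.9706, 9)


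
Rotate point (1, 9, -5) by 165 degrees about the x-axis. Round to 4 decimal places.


x' = 1
y' = 9*cos(165) - -5*sin(165) = -7.3992
z' = 9*sin(165) + -5*cos(165) = 7.159

(1, -7.3992, 7.159)


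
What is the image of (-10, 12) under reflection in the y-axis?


Reflection across y-axis: (x, y) -> (-x, y)
(-10, 12) -> (10, 12)

(10, 12)


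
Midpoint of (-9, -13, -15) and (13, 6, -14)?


Midpoint = ((-9+13)/2, (-13+6)/2, (-15+-14)/2) = (2, -3.5, -14.5)

(2, -3.5, -14.5)


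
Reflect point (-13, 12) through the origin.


Reflection through origin: (x, y) -> (-x, -y)
(-13, 12) -> (13, -12)

(13, -12)


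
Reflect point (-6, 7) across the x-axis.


Reflection across x-axis: (x, y) -> (x, -y)
(-6, 7) -> (-6, -7)

(-6, -7)


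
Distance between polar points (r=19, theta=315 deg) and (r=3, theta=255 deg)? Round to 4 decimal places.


d = sqrt(r1^2 + r2^2 - 2*r1*r2*cos(t2-t1))
d = sqrt(19^2 + 3^2 - 2*19*3*cos(255-315)) = 17.6918

17.6918


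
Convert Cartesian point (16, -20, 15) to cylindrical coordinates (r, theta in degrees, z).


r = sqrt(16^2 + (-20)^2) = 25.6125
theta = atan2(-20, 16) = 308.6598 deg
z = 15

r = 25.6125, theta = 308.6598 deg, z = 15


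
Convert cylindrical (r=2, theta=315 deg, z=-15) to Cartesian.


x = 2 * cos(315) = 1.4142
y = 2 * sin(315) = -1.4142
z = -15

(1.4142, -1.4142, -15)


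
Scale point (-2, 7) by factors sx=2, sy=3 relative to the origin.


Scaling: (x*sx, y*sy) = (-2*2, 7*3) = (-4, 21)

(-4, 21)


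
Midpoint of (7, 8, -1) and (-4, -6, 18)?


Midpoint = ((7+-4)/2, (8+-6)/2, (-1+18)/2) = (1.5, 1, 8.5)

(1.5, 1, 8.5)


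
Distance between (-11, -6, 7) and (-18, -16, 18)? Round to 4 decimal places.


d = sqrt((-18--11)^2 + (-16--6)^2 + (18-7)^2) = 16.4317

16.4317


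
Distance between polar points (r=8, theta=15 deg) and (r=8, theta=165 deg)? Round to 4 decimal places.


d = sqrt(r1^2 + r2^2 - 2*r1*r2*cos(t2-t1))
d = sqrt(8^2 + 8^2 - 2*8*8*cos(165-15)) = 15.4548

15.4548


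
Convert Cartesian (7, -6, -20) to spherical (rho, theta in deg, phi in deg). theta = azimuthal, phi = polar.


rho = sqrt(7^2 + (-6)^2 + (-20)^2) = 22.0227
theta = atan2(-6, 7) = 319.3987 deg
phi = acos(-20/22.0227) = 155.2514 deg

rho = 22.0227, theta = 319.3987 deg, phi = 155.2514 deg


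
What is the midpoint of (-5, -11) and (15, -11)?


Midpoint = ((-5+15)/2, (-11+-11)/2) = (5, -11)

(5, -11)


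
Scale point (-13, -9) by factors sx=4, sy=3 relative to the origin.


Scaling: (x*sx, y*sy) = (-13*4, -9*3) = (-52, -27)

(-52, -27)


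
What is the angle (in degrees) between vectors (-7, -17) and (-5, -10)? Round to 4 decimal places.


dot = -7*-5 + -17*-10 = 205
|u| = 18.3848, |v| = 11.1803
cos(angle) = 0.9973
angle = 4.1849 degrees

4.1849 degrees


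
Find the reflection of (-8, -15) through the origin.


Reflection through origin: (x, y) -> (-x, -y)
(-8, -15) -> (8, 15)

(8, 15)


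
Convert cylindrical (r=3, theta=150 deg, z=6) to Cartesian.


x = 3 * cos(150) = -2.5981
y = 3 * sin(150) = 1.5
z = 6

(-2.5981, 1.5, 6)


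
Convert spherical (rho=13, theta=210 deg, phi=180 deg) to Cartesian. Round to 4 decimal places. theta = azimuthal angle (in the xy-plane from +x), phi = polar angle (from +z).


x = 13 * sin(180) * cos(210) = 0
y = 13 * sin(180) * sin(210) = 0
z = 13 * cos(180) = -13

(0, 0, -13)


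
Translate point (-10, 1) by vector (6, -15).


Translation: (x+dx, y+dy) = (-10+6, 1+-15) = (-4, -14)

(-4, -14)


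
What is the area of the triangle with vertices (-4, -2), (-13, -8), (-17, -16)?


Area = |x1(y2-y3) + x2(y3-y1) + x3(y1-y2)| / 2
= |-4*(-8--16) + -13*(-16--2) + -17*(-2--8)| / 2
= 24

24


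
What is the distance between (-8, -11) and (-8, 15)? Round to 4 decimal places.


d = sqrt((-8--8)^2 + (15--11)^2) = 26

26


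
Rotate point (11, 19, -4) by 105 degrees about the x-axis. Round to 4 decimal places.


x' = 11
y' = 19*cos(105) - -4*sin(105) = -1.0539
z' = 19*sin(105) + -4*cos(105) = 19.3879

(11, -1.0539, 19.3879)


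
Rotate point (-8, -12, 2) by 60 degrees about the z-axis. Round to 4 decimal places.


x' = -8*cos(60) - -12*sin(60) = 6.3923
y' = -8*sin(60) + -12*cos(60) = -12.9282
z' = 2

(6.3923, -12.9282, 2)


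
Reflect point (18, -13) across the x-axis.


Reflection across x-axis: (x, y) -> (x, -y)
(18, -13) -> (18, 13)

(18, 13)


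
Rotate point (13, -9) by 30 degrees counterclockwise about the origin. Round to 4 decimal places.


x' = 13*cos(30) - -9*sin(30) = 15.7583
y' = 13*sin(30) + -9*cos(30) = -1.2942

(15.7583, -1.2942)


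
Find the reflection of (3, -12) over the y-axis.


Reflection across y-axis: (x, y) -> (-x, y)
(3, -12) -> (-3, -12)

(-3, -12)


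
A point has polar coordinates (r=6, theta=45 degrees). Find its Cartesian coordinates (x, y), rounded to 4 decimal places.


x = 6 * cos(45) = 4.2426
y = 6 * sin(45) = 4.2426

(4.2426, 4.2426)


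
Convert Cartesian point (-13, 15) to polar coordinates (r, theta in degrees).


r = sqrt((-13)^2 + 15^2) = 19.8494
theta = atan2(15, -13) = 130.9144 degrees

r = 19.8494, theta = 130.9144 degrees


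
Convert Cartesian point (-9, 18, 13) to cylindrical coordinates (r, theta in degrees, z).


r = sqrt((-9)^2 + 18^2) = 20.1246
theta = atan2(18, -9) = 116.5651 deg
z = 13

r = 20.1246, theta = 116.5651 deg, z = 13


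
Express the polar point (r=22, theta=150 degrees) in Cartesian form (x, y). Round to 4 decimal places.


x = 22 * cos(150) = -19.0526
y = 22 * sin(150) = 11

(-19.0526, 11)


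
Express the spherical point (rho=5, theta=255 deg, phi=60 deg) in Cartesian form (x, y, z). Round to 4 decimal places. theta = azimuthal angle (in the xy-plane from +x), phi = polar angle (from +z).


x = 5 * sin(60) * cos(255) = -1.1207
y = 5 * sin(60) * sin(255) = -4.1826
z = 5 * cos(60) = 2.5

(-1.1207, -4.1826, 2.5)


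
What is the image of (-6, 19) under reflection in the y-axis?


Reflection across y-axis: (x, y) -> (-x, y)
(-6, 19) -> (6, 19)

(6, 19)


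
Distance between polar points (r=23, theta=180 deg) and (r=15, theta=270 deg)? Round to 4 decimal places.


d = sqrt(r1^2 + r2^2 - 2*r1*r2*cos(t2-t1))
d = sqrt(23^2 + 15^2 - 2*23*15*cos(270-180)) = 27.4591

27.4591


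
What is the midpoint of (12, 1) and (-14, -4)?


Midpoint = ((12+-14)/2, (1+-4)/2) = (-1, -1.5)

(-1, -1.5)


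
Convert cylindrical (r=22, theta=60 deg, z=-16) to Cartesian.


x = 22 * cos(60) = 11
y = 22 * sin(60) = 19.0526
z = -16

(11, 19.0526, -16)


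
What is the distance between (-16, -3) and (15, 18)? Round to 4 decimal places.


d = sqrt((15--16)^2 + (18--3)^2) = 37.4433

37.4433


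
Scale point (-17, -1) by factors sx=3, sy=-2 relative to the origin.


Scaling: (x*sx, y*sy) = (-17*3, -1*-2) = (-51, 2)

(-51, 2)


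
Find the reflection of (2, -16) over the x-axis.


Reflection across x-axis: (x, y) -> (x, -y)
(2, -16) -> (2, 16)

(2, 16)


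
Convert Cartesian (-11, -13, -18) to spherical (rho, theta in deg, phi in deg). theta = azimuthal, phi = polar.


rho = sqrt((-11)^2 + (-13)^2 + (-18)^2) = 24.779
theta = atan2(-13, -11) = 229.7636 deg
phi = acos(-18/24.779) = 136.5872 deg

rho = 24.779, theta = 229.7636 deg, phi = 136.5872 deg


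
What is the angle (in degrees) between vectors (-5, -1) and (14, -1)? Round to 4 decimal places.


dot = -5*14 + -1*-1 = -69
|u| = 5.099, |v| = 14.0357
cos(angle) = -0.9641
angle = 164.6045 degrees

164.6045 degrees


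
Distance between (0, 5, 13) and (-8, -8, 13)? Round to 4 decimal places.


d = sqrt((-8-0)^2 + (-8-5)^2 + (13-13)^2) = 15.2643

15.2643


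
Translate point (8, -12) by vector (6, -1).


Translation: (x+dx, y+dy) = (8+6, -12+-1) = (14, -13)

(14, -13)


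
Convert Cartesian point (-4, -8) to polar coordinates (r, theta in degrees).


r = sqrt((-4)^2 + (-8)^2) = 8.9443
theta = atan2(-8, -4) = 243.4349 degrees

r = 8.9443, theta = 243.4349 degrees


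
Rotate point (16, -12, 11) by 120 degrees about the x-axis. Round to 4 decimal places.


x' = 16
y' = -12*cos(120) - 11*sin(120) = -3.5263
z' = -12*sin(120) + 11*cos(120) = -15.8923

(16, -3.5263, -15.8923)


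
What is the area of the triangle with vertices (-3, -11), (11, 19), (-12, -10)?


Area = |x1(y2-y3) + x2(y3-y1) + x3(y1-y2)| / 2
= |-3*(19--10) + 11*(-10--11) + -12*(-11-19)| / 2
= 142

142


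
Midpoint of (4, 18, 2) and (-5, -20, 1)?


Midpoint = ((4+-5)/2, (18+-20)/2, (2+1)/2) = (-0.5, -1, 1.5)

(-0.5, -1, 1.5)


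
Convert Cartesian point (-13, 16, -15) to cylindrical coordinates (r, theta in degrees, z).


r = sqrt((-13)^2 + 16^2) = 20.6155
theta = atan2(16, -13) = 129.0939 deg
z = -15

r = 20.6155, theta = 129.0939 deg, z = -15


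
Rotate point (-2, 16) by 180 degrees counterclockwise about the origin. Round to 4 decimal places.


x' = -2*cos(180) - 16*sin(180) = 2
y' = -2*sin(180) + 16*cos(180) = -16

(2, -16)


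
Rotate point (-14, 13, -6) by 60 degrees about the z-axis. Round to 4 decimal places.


x' = -14*cos(60) - 13*sin(60) = -18.2583
y' = -14*sin(60) + 13*cos(60) = -5.6244
z' = -6

(-18.2583, -5.6244, -6)


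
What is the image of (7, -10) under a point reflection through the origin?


Reflection through origin: (x, y) -> (-x, -y)
(7, -10) -> (-7, 10)

(-7, 10)


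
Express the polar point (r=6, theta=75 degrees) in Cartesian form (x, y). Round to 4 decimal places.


x = 6 * cos(75) = 1.5529
y = 6 * sin(75) = 5.7956

(1.5529, 5.7956)


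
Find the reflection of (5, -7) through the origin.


Reflection through origin: (x, y) -> (-x, -y)
(5, -7) -> (-5, 7)

(-5, 7)


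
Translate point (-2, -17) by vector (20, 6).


Translation: (x+dx, y+dy) = (-2+20, -17+6) = (18, -11)

(18, -11)


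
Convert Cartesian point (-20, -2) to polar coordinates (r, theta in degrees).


r = sqrt((-20)^2 + (-2)^2) = 20.0998
theta = atan2(-2, -20) = 185.7106 degrees

r = 20.0998, theta = 185.7106 degrees


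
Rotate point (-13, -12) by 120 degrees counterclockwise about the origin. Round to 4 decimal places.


x' = -13*cos(120) - -12*sin(120) = 16.8923
y' = -13*sin(120) + -12*cos(120) = -5.2583

(16.8923, -5.2583)


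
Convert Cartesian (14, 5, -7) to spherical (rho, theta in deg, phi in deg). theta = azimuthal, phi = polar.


rho = sqrt(14^2 + 5^2 + (-7)^2) = 16.4317
theta = atan2(5, 14) = 19.6538 deg
phi = acos(-7/16.4317) = 115.2144 deg

rho = 16.4317, theta = 19.6538 deg, phi = 115.2144 deg


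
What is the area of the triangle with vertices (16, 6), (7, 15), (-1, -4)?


Area = |x1(y2-y3) + x2(y3-y1) + x3(y1-y2)| / 2
= |16*(15--4) + 7*(-4-6) + -1*(6-15)| / 2
= 121.5

121.5


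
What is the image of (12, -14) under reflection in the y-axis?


Reflection across y-axis: (x, y) -> (-x, y)
(12, -14) -> (-12, -14)

(-12, -14)


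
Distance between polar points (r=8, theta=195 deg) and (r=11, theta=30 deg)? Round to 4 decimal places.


d = sqrt(r1^2 + r2^2 - 2*r1*r2*cos(t2-t1))
d = sqrt(8^2 + 11^2 - 2*8*11*cos(30-195)) = 18.8415

18.8415


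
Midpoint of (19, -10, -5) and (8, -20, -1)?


Midpoint = ((19+8)/2, (-10+-20)/2, (-5+-1)/2) = (13.5, -15, -3)

(13.5, -15, -3)


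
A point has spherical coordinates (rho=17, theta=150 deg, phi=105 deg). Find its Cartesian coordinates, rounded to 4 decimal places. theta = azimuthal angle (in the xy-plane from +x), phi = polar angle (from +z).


x = 17 * sin(105) * cos(150) = -14.2208
y = 17 * sin(105) * sin(150) = 8.2104
z = 17 * cos(105) = -4.3999

(-14.2208, 8.2104, -4.3999)


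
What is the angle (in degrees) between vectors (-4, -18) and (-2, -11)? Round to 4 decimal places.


dot = -4*-2 + -18*-11 = 206
|u| = 18.4391, |v| = 11.1803
cos(angle) = 0.9992
angle = 2.224 degrees

2.224 degrees


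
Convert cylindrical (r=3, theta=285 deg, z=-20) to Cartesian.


x = 3 * cos(285) = 0.7765
y = 3 * sin(285) = -2.8978
z = -20

(0.7765, -2.8978, -20)


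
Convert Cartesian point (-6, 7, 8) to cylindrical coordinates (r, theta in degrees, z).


r = sqrt((-6)^2 + 7^2) = 9.2195
theta = atan2(7, -6) = 130.6013 deg
z = 8

r = 9.2195, theta = 130.6013 deg, z = 8


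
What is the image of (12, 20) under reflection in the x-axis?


Reflection across x-axis: (x, y) -> (x, -y)
(12, 20) -> (12, -20)

(12, -20)


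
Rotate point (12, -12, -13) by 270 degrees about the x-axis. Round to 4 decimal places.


x' = 12
y' = -12*cos(270) - -13*sin(270) = -13
z' = -12*sin(270) + -13*cos(270) = 12

(12, -13, 12)


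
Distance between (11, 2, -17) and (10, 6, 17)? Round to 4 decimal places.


d = sqrt((10-11)^2 + (6-2)^2 + (17--17)^2) = 34.2491

34.2491


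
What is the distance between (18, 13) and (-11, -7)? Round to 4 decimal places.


d = sqrt((-11-18)^2 + (-7-13)^2) = 35.2278

35.2278


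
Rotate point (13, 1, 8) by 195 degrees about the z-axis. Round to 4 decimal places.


x' = 13*cos(195) - 1*sin(195) = -12.2982
y' = 13*sin(195) + 1*cos(195) = -4.3306
z' = 8

(-12.2982, -4.3306, 8)


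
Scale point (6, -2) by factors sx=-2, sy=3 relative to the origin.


Scaling: (x*sx, y*sy) = (6*-2, -2*3) = (-12, -6)

(-12, -6)


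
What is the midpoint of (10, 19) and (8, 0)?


Midpoint = ((10+8)/2, (19+0)/2) = (9, 9.5)

(9, 9.5)


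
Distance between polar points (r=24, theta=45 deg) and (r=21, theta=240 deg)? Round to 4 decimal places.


d = sqrt(r1^2 + r2^2 - 2*r1*r2*cos(t2-t1))
d = sqrt(24^2 + 21^2 - 2*24*21*cos(240-45)) = 44.6167

44.6167


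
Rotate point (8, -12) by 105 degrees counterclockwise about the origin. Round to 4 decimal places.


x' = 8*cos(105) - -12*sin(105) = 9.5206
y' = 8*sin(105) + -12*cos(105) = 10.8332

(9.5206, 10.8332)


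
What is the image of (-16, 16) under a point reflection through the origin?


Reflection through origin: (x, y) -> (-x, -y)
(-16, 16) -> (16, -16)

(16, -16)


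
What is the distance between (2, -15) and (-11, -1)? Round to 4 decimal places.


d = sqrt((-11-2)^2 + (-1--15)^2) = 19.105

19.105


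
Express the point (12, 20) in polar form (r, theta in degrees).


r = sqrt(12^2 + 20^2) = 23.3238
theta = atan2(20, 12) = 59.0362 degrees

r = 23.3238, theta = 59.0362 degrees


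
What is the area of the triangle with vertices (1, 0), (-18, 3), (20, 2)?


Area = |x1(y2-y3) + x2(y3-y1) + x3(y1-y2)| / 2
= |1*(3-2) + -18*(2-0) + 20*(0-3)| / 2
= 47.5

47.5


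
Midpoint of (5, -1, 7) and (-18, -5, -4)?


Midpoint = ((5+-18)/2, (-1+-5)/2, (7+-4)/2) = (-6.5, -3, 1.5)

(-6.5, -3, 1.5)


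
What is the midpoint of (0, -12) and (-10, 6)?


Midpoint = ((0+-10)/2, (-12+6)/2) = (-5, -3)

(-5, -3)


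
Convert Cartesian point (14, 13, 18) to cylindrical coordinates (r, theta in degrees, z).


r = sqrt(14^2 + 13^2) = 19.105
theta = atan2(13, 14) = 42.8789 deg
z = 18

r = 19.105, theta = 42.8789 deg, z = 18


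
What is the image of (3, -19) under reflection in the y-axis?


Reflection across y-axis: (x, y) -> (-x, y)
(3, -19) -> (-3, -19)

(-3, -19)


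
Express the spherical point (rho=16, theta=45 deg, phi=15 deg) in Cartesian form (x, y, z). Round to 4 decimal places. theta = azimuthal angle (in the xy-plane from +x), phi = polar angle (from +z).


x = 16 * sin(15) * cos(45) = 2.9282
y = 16 * sin(15) * sin(45) = 2.9282
z = 16 * cos(15) = 15.4548

(2.9282, 2.9282, 15.4548)


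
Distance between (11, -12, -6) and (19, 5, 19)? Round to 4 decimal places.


d = sqrt((19-11)^2 + (5--12)^2 + (19--6)^2) = 31.273

31.273


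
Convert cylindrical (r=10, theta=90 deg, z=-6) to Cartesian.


x = 10 * cos(90) = 0
y = 10 * sin(90) = 10
z = -6

(0, 10, -6)


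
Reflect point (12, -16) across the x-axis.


Reflection across x-axis: (x, y) -> (x, -y)
(12, -16) -> (12, 16)

(12, 16)


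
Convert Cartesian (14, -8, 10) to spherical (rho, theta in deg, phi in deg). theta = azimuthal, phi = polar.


rho = sqrt(14^2 + (-8)^2 + 10^2) = 18.9737
theta = atan2(-8, 14) = 330.2551 deg
phi = acos(10/18.9737) = 58.1939 deg

rho = 18.9737, theta = 330.2551 deg, phi = 58.1939 deg


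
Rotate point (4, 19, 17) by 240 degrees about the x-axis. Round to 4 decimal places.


x' = 4
y' = 19*cos(240) - 17*sin(240) = 5.2224
z' = 19*sin(240) + 17*cos(240) = -24.9545

(4, 5.2224, -24.9545)


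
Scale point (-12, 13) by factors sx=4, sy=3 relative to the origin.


Scaling: (x*sx, y*sy) = (-12*4, 13*3) = (-48, 39)

(-48, 39)


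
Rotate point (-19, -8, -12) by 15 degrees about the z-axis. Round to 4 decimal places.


x' = -19*cos(15) - -8*sin(15) = -16.282
y' = -19*sin(15) + -8*cos(15) = -12.645
z' = -12

(-16.282, -12.645, -12)


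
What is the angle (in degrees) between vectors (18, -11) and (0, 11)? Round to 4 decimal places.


dot = 18*0 + -11*11 = -121
|u| = 21.095, |v| = 11
cos(angle) = -0.5215
angle = 121.4296 degrees

121.4296 degrees


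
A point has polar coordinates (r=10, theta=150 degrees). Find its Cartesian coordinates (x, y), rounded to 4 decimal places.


x = 10 * cos(150) = -8.6603
y = 10 * sin(150) = 5

(-8.6603, 5)


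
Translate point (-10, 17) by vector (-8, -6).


Translation: (x+dx, y+dy) = (-10+-8, 17+-6) = (-18, 11)

(-18, 11)


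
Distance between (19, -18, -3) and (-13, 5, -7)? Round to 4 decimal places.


d = sqrt((-13-19)^2 + (5--18)^2 + (-7--3)^2) = 39.6106

39.6106


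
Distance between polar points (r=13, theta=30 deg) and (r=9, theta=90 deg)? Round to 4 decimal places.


d = sqrt(r1^2 + r2^2 - 2*r1*r2*cos(t2-t1))
d = sqrt(13^2 + 9^2 - 2*13*9*cos(90-30)) = 11.5326

11.5326


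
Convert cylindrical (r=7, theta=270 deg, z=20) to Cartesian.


x = 7 * cos(270) = 0
y = 7 * sin(270) = -7
z = 20

(0, -7, 20)


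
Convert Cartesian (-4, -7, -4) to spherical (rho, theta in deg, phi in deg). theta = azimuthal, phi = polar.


rho = sqrt((-4)^2 + (-7)^2 + (-4)^2) = 9
theta = atan2(-7, -4) = 240.2551 deg
phi = acos(-4/9) = 116.3878 deg

rho = 9, theta = 240.2551 deg, phi = 116.3878 deg


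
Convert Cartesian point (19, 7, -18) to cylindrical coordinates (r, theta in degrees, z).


r = sqrt(19^2 + 7^2) = 20.2485
theta = atan2(7, 19) = 20.2249 deg
z = -18

r = 20.2485, theta = 20.2249 deg, z = -18


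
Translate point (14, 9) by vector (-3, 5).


Translation: (x+dx, y+dy) = (14+-3, 9+5) = (11, 14)

(11, 14)


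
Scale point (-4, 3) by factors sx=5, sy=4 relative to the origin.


Scaling: (x*sx, y*sy) = (-4*5, 3*4) = (-20, 12)

(-20, 12)


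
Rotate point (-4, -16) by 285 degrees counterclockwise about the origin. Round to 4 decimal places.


x' = -4*cos(285) - -16*sin(285) = -16.4901
y' = -4*sin(285) + -16*cos(285) = -0.2774

(-16.4901, -0.2774)


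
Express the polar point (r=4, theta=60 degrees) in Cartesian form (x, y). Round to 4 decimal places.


x = 4 * cos(60) = 2
y = 4 * sin(60) = 3.4641

(2, 3.4641)


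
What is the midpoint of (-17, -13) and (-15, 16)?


Midpoint = ((-17+-15)/2, (-13+16)/2) = (-16, 1.5)

(-16, 1.5)


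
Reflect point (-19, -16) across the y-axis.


Reflection across y-axis: (x, y) -> (-x, y)
(-19, -16) -> (19, -16)

(19, -16)


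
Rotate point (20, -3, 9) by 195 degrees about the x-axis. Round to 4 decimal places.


x' = 20
y' = -3*cos(195) - 9*sin(195) = 5.2271
z' = -3*sin(195) + 9*cos(195) = -7.9169

(20, 5.2271, -7.9169)


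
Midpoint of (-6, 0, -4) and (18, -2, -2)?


Midpoint = ((-6+18)/2, (0+-2)/2, (-4+-2)/2) = (6, -1, -3)

(6, -1, -3)


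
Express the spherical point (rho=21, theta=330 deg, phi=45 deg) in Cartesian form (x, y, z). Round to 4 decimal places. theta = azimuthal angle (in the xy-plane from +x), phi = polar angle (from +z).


x = 21 * sin(45) * cos(330) = 12.8598
y = 21 * sin(45) * sin(330) = -7.4246
z = 21 * cos(45) = 14.8492

(12.8598, -7.4246, 14.8492)


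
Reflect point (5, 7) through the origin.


Reflection through origin: (x, y) -> (-x, -y)
(5, 7) -> (-5, -7)

(-5, -7)


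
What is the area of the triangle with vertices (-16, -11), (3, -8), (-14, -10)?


Area = |x1(y2-y3) + x2(y3-y1) + x3(y1-y2)| / 2
= |-16*(-8--10) + 3*(-10--11) + -14*(-11--8)| / 2
= 6.5

6.5


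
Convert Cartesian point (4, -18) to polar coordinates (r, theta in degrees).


r = sqrt(4^2 + (-18)^2) = 18.4391
theta = atan2(-18, 4) = 282.5288 degrees

r = 18.4391, theta = 282.5288 degrees


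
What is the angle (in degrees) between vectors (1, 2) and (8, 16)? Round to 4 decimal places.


dot = 1*8 + 2*16 = 40
|u| = 2.2361, |v| = 17.8885
cos(angle) = 1
angle = 0 degrees

0 degrees


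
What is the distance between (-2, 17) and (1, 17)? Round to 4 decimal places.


d = sqrt((1--2)^2 + (17-17)^2) = 3

3


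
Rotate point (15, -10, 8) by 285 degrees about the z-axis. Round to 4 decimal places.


x' = 15*cos(285) - -10*sin(285) = -5.777
y' = 15*sin(285) + -10*cos(285) = -17.0771
z' = 8

(-5.777, -17.0771, 8)


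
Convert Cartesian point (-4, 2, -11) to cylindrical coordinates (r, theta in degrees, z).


r = sqrt((-4)^2 + 2^2) = 4.4721
theta = atan2(2, -4) = 153.4349 deg
z = -11

r = 4.4721, theta = 153.4349 deg, z = -11


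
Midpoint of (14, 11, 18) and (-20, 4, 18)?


Midpoint = ((14+-20)/2, (11+4)/2, (18+18)/2) = (-3, 7.5, 18)

(-3, 7.5, 18)


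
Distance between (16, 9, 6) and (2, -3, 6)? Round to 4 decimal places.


d = sqrt((2-16)^2 + (-3-9)^2 + (6-6)^2) = 18.4391

18.4391


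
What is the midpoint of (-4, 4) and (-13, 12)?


Midpoint = ((-4+-13)/2, (4+12)/2) = (-8.5, 8)

(-8.5, 8)


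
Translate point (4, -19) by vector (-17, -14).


Translation: (x+dx, y+dy) = (4+-17, -19+-14) = (-13, -33)

(-13, -33)


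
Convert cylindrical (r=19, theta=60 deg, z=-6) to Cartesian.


x = 19 * cos(60) = 9.5
y = 19 * sin(60) = 16.4545
z = -6

(9.5, 16.4545, -6)


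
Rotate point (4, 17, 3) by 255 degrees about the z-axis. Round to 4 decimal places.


x' = 4*cos(255) - 17*sin(255) = 15.3855
y' = 4*sin(255) + 17*cos(255) = -8.2636
z' = 3

(15.3855, -8.2636, 3)


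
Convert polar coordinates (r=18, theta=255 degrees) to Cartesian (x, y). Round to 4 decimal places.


x = 18 * cos(255) = -4.6587
y = 18 * sin(255) = -17.3867

(-4.6587, -17.3867)


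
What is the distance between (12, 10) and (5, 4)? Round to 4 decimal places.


d = sqrt((5-12)^2 + (4-10)^2) = 9.2195

9.2195


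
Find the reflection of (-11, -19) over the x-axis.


Reflection across x-axis: (x, y) -> (x, -y)
(-11, -19) -> (-11, 19)

(-11, 19)


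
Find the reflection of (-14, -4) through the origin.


Reflection through origin: (x, y) -> (-x, -y)
(-14, -4) -> (14, 4)

(14, 4)


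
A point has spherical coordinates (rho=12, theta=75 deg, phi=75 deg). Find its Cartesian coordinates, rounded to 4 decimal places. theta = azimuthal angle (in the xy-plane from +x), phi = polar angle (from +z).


x = 12 * sin(75) * cos(75) = 3
y = 12 * sin(75) * sin(75) = 11.1962
z = 12 * cos(75) = 3.1058

(3, 11.1962, 3.1058)


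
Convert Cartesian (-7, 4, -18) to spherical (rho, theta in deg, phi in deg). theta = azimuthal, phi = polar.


rho = sqrt((-7)^2 + 4^2 + (-18)^2) = 19.7231
theta = atan2(4, -7) = 150.2551 deg
phi = acos(-18/19.7231) = 155.8722 deg

rho = 19.7231, theta = 150.2551 deg, phi = 155.8722 deg


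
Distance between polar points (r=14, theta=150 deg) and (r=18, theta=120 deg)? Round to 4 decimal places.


d = sqrt(r1^2 + r2^2 - 2*r1*r2*cos(t2-t1))
d = sqrt(14^2 + 18^2 - 2*14*18*cos(120-150)) = 9.1391

9.1391


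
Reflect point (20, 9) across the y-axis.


Reflection across y-axis: (x, y) -> (-x, y)
(20, 9) -> (-20, 9)

(-20, 9)


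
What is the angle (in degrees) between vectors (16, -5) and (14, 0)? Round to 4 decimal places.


dot = 16*14 + -5*0 = 224
|u| = 16.7631, |v| = 14
cos(angle) = 0.9545
angle = 17.354 degrees

17.354 degrees


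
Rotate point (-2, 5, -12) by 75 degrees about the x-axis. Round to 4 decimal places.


x' = -2
y' = 5*cos(75) - -12*sin(75) = 12.8852
z' = 5*sin(75) + -12*cos(75) = 1.7238

(-2, 12.8852, 1.7238)


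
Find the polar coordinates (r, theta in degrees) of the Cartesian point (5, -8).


r = sqrt(5^2 + (-8)^2) = 9.434
theta = atan2(-8, 5) = 302.0054 degrees

r = 9.434, theta = 302.0054 degrees


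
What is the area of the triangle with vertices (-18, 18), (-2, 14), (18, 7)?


Area = |x1(y2-y3) + x2(y3-y1) + x3(y1-y2)| / 2
= |-18*(14-7) + -2*(7-18) + 18*(18-14)| / 2
= 16

16


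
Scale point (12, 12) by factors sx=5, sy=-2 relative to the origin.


Scaling: (x*sx, y*sy) = (12*5, 12*-2) = (60, -24)

(60, -24)


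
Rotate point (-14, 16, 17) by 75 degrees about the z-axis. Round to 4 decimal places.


x' = -14*cos(75) - 16*sin(75) = -19.0783
y' = -14*sin(75) + 16*cos(75) = -9.3819
z' = 17

(-19.0783, -9.3819, 17)


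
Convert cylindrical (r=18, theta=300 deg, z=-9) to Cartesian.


x = 18 * cos(300) = 9
y = 18 * sin(300) = -15.5885
z = -9

(9, -15.5885, -9)


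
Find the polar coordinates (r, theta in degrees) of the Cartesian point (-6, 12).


r = sqrt((-6)^2 + 12^2) = 13.4164
theta = atan2(12, -6) = 116.5651 degrees

r = 13.4164, theta = 116.5651 degrees


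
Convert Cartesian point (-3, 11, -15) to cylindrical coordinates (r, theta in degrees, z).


r = sqrt((-3)^2 + 11^2) = 11.4018
theta = atan2(11, -3) = 105.2551 deg
z = -15

r = 11.4018, theta = 105.2551 deg, z = -15


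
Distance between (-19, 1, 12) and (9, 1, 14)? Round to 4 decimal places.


d = sqrt((9--19)^2 + (1-1)^2 + (14-12)^2) = 28.0713

28.0713


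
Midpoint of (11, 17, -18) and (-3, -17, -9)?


Midpoint = ((11+-3)/2, (17+-17)/2, (-18+-9)/2) = (4, 0, -13.5)

(4, 0, -13.5)


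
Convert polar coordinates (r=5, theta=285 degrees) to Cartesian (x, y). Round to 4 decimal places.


x = 5 * cos(285) = 1.2941
y = 5 * sin(285) = -4.8296

(1.2941, -4.8296)


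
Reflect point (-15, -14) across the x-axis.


Reflection across x-axis: (x, y) -> (x, -y)
(-15, -14) -> (-15, 14)

(-15, 14)


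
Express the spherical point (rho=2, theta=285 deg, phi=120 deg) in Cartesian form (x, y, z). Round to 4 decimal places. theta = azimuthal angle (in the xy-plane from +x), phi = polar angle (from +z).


x = 2 * sin(120) * cos(285) = 0.4483
y = 2 * sin(120) * sin(285) = -1.673
z = 2 * cos(120) = -1

(0.4483, -1.673, -1)


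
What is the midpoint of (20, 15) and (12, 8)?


Midpoint = ((20+12)/2, (15+8)/2) = (16, 11.5)

(16, 11.5)


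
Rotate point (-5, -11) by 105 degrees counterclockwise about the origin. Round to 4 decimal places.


x' = -5*cos(105) - -11*sin(105) = 11.9193
y' = -5*sin(105) + -11*cos(105) = -1.9826

(11.9193, -1.9826)


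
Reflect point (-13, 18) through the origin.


Reflection through origin: (x, y) -> (-x, -y)
(-13, 18) -> (13, -18)

(13, -18)


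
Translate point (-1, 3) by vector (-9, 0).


Translation: (x+dx, y+dy) = (-1+-9, 3+0) = (-10, 3)

(-10, 3)


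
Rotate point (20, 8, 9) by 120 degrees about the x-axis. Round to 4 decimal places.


x' = 20
y' = 8*cos(120) - 9*sin(120) = -11.7942
z' = 8*sin(120) + 9*cos(120) = 2.4282

(20, -11.7942, 2.4282)


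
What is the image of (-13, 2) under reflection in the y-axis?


Reflection across y-axis: (x, y) -> (-x, y)
(-13, 2) -> (13, 2)

(13, 2)


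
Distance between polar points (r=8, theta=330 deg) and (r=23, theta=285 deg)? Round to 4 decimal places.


d = sqrt(r1^2 + r2^2 - 2*r1*r2*cos(t2-t1))
d = sqrt(8^2 + 23^2 - 2*8*23*cos(285-330)) = 18.2424

18.2424


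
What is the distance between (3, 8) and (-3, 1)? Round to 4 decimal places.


d = sqrt((-3-3)^2 + (1-8)^2) = 9.2195

9.2195


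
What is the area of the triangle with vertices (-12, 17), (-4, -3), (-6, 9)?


Area = |x1(y2-y3) + x2(y3-y1) + x3(y1-y2)| / 2
= |-12*(-3-9) + -4*(9-17) + -6*(17--3)| / 2
= 28

28


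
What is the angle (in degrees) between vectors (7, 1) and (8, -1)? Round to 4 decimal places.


dot = 7*8 + 1*-1 = 55
|u| = 7.0711, |v| = 8.0623
cos(angle) = 0.9648
angle = 15.2551 degrees

15.2551 degrees


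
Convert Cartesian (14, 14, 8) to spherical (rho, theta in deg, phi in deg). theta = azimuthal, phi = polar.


rho = sqrt(14^2 + 14^2 + 8^2) = 21.3542
theta = atan2(14, 14) = 45 deg
phi = acos(8/21.3542) = 67.9983 deg

rho = 21.3542, theta = 45 deg, phi = 67.9983 deg


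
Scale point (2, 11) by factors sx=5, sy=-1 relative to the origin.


Scaling: (x*sx, y*sy) = (2*5, 11*-1) = (10, -11)

(10, -11)


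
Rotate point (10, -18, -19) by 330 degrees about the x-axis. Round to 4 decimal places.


x' = 10
y' = -18*cos(330) - -19*sin(330) = -25.0885
z' = -18*sin(330) + -19*cos(330) = -7.4545

(10, -25.0885, -7.4545)


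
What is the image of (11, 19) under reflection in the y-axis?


Reflection across y-axis: (x, y) -> (-x, y)
(11, 19) -> (-11, 19)

(-11, 19)


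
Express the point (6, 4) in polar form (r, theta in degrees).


r = sqrt(6^2 + 4^2) = 7.2111
theta = atan2(4, 6) = 33.6901 degrees

r = 7.2111, theta = 33.6901 degrees


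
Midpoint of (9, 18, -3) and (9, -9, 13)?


Midpoint = ((9+9)/2, (18+-9)/2, (-3+13)/2) = (9, 4.5, 5)

(9, 4.5, 5)


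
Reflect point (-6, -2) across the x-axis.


Reflection across x-axis: (x, y) -> (x, -y)
(-6, -2) -> (-6, 2)

(-6, 2)


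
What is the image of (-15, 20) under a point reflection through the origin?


Reflection through origin: (x, y) -> (-x, -y)
(-15, 20) -> (15, -20)

(15, -20)


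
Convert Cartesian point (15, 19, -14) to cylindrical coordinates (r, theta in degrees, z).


r = sqrt(15^2 + 19^2) = 24.2074
theta = atan2(19, 15) = 51.7098 deg
z = -14

r = 24.2074, theta = 51.7098 deg, z = -14


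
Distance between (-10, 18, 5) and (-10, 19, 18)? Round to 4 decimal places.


d = sqrt((-10--10)^2 + (19-18)^2 + (18-5)^2) = 13.0384

13.0384


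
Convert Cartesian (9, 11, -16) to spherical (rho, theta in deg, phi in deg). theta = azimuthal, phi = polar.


rho = sqrt(9^2 + 11^2 + (-16)^2) = 21.4009
theta = atan2(11, 9) = 50.7106 deg
phi = acos(-16/21.4009) = 138.3856 deg

rho = 21.4009, theta = 50.7106 deg, phi = 138.3856 deg


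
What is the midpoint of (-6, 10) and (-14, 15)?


Midpoint = ((-6+-14)/2, (10+15)/2) = (-10, 12.5)

(-10, 12.5)


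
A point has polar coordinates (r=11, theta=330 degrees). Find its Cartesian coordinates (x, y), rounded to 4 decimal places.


x = 11 * cos(330) = 9.5263
y = 11 * sin(330) = -5.5

(9.5263, -5.5)


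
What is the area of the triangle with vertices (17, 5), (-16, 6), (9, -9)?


Area = |x1(y2-y3) + x2(y3-y1) + x3(y1-y2)| / 2
= |17*(6--9) + -16*(-9-5) + 9*(5-6)| / 2
= 235

235


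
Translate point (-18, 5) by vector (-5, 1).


Translation: (x+dx, y+dy) = (-18+-5, 5+1) = (-23, 6)

(-23, 6)


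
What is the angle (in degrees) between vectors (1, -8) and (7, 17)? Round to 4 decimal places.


dot = 1*7 + -8*17 = -129
|u| = 8.0623, |v| = 18.3848
cos(angle) = -0.8703
angle = 150.4948 degrees

150.4948 degrees


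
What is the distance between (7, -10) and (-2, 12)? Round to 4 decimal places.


d = sqrt((-2-7)^2 + (12--10)^2) = 23.7697

23.7697


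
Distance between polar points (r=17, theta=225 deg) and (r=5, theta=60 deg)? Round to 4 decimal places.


d = sqrt(r1^2 + r2^2 - 2*r1*r2*cos(t2-t1))
d = sqrt(17^2 + 5^2 - 2*17*5*cos(60-225)) = 21.868

21.868


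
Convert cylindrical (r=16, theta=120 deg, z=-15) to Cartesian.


x = 16 * cos(120) = -8
y = 16 * sin(120) = 13.8564
z = -15

(-8, 13.8564, -15)


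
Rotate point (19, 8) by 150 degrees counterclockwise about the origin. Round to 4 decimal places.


x' = 19*cos(150) - 8*sin(150) = -20.4545
y' = 19*sin(150) + 8*cos(150) = 2.5718

(-20.4545, 2.5718)


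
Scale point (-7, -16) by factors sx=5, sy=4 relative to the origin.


Scaling: (x*sx, y*sy) = (-7*5, -16*4) = (-35, -64)

(-35, -64)


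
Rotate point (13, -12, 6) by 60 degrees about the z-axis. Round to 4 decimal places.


x' = 13*cos(60) - -12*sin(60) = 16.8923
y' = 13*sin(60) + -12*cos(60) = 5.2583
z' = 6

(16.8923, 5.2583, 6)


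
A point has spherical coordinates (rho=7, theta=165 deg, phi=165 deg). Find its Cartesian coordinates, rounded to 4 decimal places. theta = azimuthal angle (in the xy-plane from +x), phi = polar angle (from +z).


x = 7 * sin(165) * cos(165) = -1.75
y = 7 * sin(165) * sin(165) = 0.4689
z = 7 * cos(165) = -6.7615

(-1.75, 0.4689, -6.7615)


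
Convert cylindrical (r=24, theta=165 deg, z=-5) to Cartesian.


x = 24 * cos(165) = -23.1822
y = 24 * sin(165) = 6.2117
z = -5

(-23.1822, 6.2117, -5)


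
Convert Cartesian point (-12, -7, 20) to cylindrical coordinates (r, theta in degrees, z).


r = sqrt((-12)^2 + (-7)^2) = 13.8924
theta = atan2(-7, -12) = 210.2564 deg
z = 20

r = 13.8924, theta = 210.2564 deg, z = 20


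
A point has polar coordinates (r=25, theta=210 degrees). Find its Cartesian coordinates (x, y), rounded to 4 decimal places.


x = 25 * cos(210) = -21.6506
y = 25 * sin(210) = -12.5

(-21.6506, -12.5)


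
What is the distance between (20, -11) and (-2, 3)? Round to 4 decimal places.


d = sqrt((-2-20)^2 + (3--11)^2) = 26.0768

26.0768


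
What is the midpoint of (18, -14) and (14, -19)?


Midpoint = ((18+14)/2, (-14+-19)/2) = (16, -16.5)

(16, -16.5)


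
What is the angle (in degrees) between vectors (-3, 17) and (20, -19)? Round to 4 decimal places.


dot = -3*20 + 17*-19 = -383
|u| = 17.2627, |v| = 27.5862
cos(angle) = -0.8043
angle = 143.5392 degrees

143.5392 degrees


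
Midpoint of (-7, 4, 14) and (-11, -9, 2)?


Midpoint = ((-7+-11)/2, (4+-9)/2, (14+2)/2) = (-9, -2.5, 8)

(-9, -2.5, 8)


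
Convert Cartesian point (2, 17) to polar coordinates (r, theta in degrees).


r = sqrt(2^2 + 17^2) = 17.1172
theta = atan2(17, 2) = 83.2902 degrees

r = 17.1172, theta = 83.2902 degrees


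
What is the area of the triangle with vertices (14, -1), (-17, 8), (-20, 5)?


Area = |x1(y2-y3) + x2(y3-y1) + x3(y1-y2)| / 2
= |14*(8-5) + -17*(5--1) + -20*(-1-8)| / 2
= 60

60


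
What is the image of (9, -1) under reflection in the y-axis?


Reflection across y-axis: (x, y) -> (-x, y)
(9, -1) -> (-9, -1)

(-9, -1)


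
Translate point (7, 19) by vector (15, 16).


Translation: (x+dx, y+dy) = (7+15, 19+16) = (22, 35)

(22, 35)


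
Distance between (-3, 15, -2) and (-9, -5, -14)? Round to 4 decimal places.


d = sqrt((-9--3)^2 + (-5-15)^2 + (-14--2)^2) = 24.0832

24.0832


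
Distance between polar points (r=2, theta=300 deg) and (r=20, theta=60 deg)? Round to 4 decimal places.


d = sqrt(r1^2 + r2^2 - 2*r1*r2*cos(t2-t1))
d = sqrt(2^2 + 20^2 - 2*2*20*cos(60-300)) = 21.0713

21.0713


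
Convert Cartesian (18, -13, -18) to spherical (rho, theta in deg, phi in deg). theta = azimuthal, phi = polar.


rho = sqrt(18^2 + (-13)^2 + (-18)^2) = 28.5832
theta = atan2(-13, 18) = 324.1623 deg
phi = acos(-18/28.5832) = 129.031 deg

rho = 28.5832, theta = 324.1623 deg, phi = 129.031 deg


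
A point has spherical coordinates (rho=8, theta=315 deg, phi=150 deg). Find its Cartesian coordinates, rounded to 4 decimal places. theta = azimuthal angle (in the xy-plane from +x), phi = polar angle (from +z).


x = 8 * sin(150) * cos(315) = 2.8284
y = 8 * sin(150) * sin(315) = -2.8284
z = 8 * cos(150) = -6.9282

(2.8284, -2.8284, -6.9282)


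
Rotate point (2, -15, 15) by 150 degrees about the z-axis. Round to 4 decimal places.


x' = 2*cos(150) - -15*sin(150) = 5.7679
y' = 2*sin(150) + -15*cos(150) = 13.9904
z' = 15

(5.7679, 13.9904, 15)


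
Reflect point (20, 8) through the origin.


Reflection through origin: (x, y) -> (-x, -y)
(20, 8) -> (-20, -8)

(-20, -8)


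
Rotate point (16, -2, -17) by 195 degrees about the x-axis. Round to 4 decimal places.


x' = 16
y' = -2*cos(195) - -17*sin(195) = -2.4681
z' = -2*sin(195) + -17*cos(195) = 16.9384

(16, -2.4681, 16.9384)


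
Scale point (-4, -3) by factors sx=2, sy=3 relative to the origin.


Scaling: (x*sx, y*sy) = (-4*2, -3*3) = (-8, -9)

(-8, -9)


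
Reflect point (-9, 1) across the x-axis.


Reflection across x-axis: (x, y) -> (x, -y)
(-9, 1) -> (-9, -1)

(-9, -1)


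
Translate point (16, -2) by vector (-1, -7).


Translation: (x+dx, y+dy) = (16+-1, -2+-7) = (15, -9)

(15, -9)


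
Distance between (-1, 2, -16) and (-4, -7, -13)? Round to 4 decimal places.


d = sqrt((-4--1)^2 + (-7-2)^2 + (-13--16)^2) = 9.9499

9.9499


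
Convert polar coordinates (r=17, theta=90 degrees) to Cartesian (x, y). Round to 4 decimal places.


x = 17 * cos(90) = 0
y = 17 * sin(90) = 17

(0, 17)


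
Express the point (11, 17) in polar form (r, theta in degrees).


r = sqrt(11^2 + 17^2) = 20.2485
theta = atan2(17, 11) = 57.0948 degrees

r = 20.2485, theta = 57.0948 degrees


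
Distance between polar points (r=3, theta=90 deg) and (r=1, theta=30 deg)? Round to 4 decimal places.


d = sqrt(r1^2 + r2^2 - 2*r1*r2*cos(t2-t1))
d = sqrt(3^2 + 1^2 - 2*3*1*cos(30-90)) = 2.6458

2.6458


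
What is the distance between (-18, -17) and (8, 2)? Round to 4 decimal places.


d = sqrt((8--18)^2 + (2--17)^2) = 32.2025

32.2025


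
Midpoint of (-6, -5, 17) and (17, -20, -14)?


Midpoint = ((-6+17)/2, (-5+-20)/2, (17+-14)/2) = (5.5, -12.5, 1.5)

(5.5, -12.5, 1.5)


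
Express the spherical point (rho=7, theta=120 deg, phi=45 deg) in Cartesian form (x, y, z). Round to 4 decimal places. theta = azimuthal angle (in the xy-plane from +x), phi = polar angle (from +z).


x = 7 * sin(45) * cos(120) = -2.4749
y = 7 * sin(45) * sin(120) = 4.2866
z = 7 * cos(45) = 4.9497

(-2.4749, 4.2866, 4.9497)


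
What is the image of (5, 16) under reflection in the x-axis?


Reflection across x-axis: (x, y) -> (x, -y)
(5, 16) -> (5, -16)

(5, -16)


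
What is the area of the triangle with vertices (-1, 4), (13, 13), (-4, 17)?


Area = |x1(y2-y3) + x2(y3-y1) + x3(y1-y2)| / 2
= |-1*(13-17) + 13*(17-4) + -4*(4-13)| / 2
= 104.5

104.5


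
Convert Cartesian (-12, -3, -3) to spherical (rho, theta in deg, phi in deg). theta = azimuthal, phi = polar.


rho = sqrt((-12)^2 + (-3)^2 + (-3)^2) = 12.7279
theta = atan2(-3, -12) = 194.0362 deg
phi = acos(-3/12.7279) = 103.633 deg

rho = 12.7279, theta = 194.0362 deg, phi = 103.633 deg
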